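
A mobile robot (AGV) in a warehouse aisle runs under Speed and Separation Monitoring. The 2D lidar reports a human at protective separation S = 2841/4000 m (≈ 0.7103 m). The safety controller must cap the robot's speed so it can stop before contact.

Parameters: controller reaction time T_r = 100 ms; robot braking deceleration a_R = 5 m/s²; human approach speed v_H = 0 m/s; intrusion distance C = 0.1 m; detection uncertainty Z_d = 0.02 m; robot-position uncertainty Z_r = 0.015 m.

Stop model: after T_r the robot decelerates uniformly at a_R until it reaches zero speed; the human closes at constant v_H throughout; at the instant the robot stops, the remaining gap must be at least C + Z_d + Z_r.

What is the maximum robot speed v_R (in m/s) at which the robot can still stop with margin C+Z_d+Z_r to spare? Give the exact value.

collect terms ⇒ (1/10)·v_R² + (1/10)·v_R + (-2301/4000) = 0
  disc = (1/10)² − 4·(1/10)·(-2301/4000) = 2401/10000 ; √disc = 49/100
  v_R = (−(1/10) + 49/100) / (2·(1/10)) = 39/20 m/s
check:
braking lasts T_s = (39/20)/5 = 0.3900 s
robot in T_r: 1.9500·0.1000 = 0.1950 m
braking distance = 1.9500²/(2·5.0000) = 0.3802 m
person approaches 0.0000·(0.1000+0.3900) = 0.0000 m
C+Z_d+Z_r = 0.1000+0.0200+0.0150 = 0.1350 m
sum ≈ 0.1950+0.3802+0.0000+0.1350 ≈ 0.7103 m = S ✓

v_R_max = 39/20 m/s = 1.9500 m/s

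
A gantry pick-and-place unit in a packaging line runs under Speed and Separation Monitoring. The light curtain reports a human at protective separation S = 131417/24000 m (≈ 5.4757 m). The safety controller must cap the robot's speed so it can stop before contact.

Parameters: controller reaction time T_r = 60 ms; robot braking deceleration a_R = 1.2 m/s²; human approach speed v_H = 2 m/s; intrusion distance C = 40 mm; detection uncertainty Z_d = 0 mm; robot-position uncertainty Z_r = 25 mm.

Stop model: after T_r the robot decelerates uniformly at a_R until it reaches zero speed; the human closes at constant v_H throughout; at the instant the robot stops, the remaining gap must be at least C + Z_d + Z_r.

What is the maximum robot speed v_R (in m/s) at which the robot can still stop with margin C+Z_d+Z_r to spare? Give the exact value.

v_R_max = 41/20 m/s = 2.0500 m/s

at the boundary: (5/12)·v² + (259/150)·v + (-126977/24000) = 0
  disc = (259/150)² − 4·(5/12)·(-126977/24000) = 471969/40000 ; √disc = 687/200
  v_R = (−(259/150) + 687/200) / (2·(5/12)) = 41/20 m/s
check:
stop time T_s = (41/20)/(6/5) = 1.7083 s
reaction-phase robot travel = 2.0500·0.0600 = 0.1230 m
braking distance = 2.0500²/(2·1.2000) = 1.7510 m
human closes 2.0000·1.7683 = 3.5367 m
C+Z_d+Z_r = 0.0400+0.0000+0.0250 = 0.0650 m
sum ≈ 0.1230+1.7510+3.5367+0.0650 ≈ 5.4757 m = S ✓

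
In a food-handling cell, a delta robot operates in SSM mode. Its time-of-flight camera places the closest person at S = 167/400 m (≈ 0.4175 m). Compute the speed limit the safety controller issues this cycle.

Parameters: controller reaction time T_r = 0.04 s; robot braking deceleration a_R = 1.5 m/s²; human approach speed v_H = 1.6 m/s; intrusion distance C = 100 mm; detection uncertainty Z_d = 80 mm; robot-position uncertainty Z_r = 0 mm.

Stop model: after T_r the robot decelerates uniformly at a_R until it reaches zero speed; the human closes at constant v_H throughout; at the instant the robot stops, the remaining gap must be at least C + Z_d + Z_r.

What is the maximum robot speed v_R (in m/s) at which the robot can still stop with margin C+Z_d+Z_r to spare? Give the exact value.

v_R_max = 3/20 m/s = 0.1500 m/s

at the boundary: (1/3)·v² + (83/75)·v + (-347/2000) = 0
  disc = (83/75)² − 4·(1/3)·(-347/2000) = 32761/22500 ; √disc = 181/150
  v_R = (−(83/75) + 181/150) / (2·(1/3)) = 3/20 m/s
check:
T_s = v_R/a_R = (3/20)/(3/2) = 0.1000 s
reaction-phase robot travel = 0.1500·0.0400 = 0.0060 m
braking distance = 0.1500²/(2·1.5000) = 0.0075 m
human over T_r+T_s: 1.6000·(0.0400+0.1000) = 0.2240 m
C+Z_d+Z_r = 0.1000+0.0800+0.0000 = 0.1800 m
sum ≈ 0.0060+0.0075+0.2240+0.1800 ≈ 0.4175 m = S ✓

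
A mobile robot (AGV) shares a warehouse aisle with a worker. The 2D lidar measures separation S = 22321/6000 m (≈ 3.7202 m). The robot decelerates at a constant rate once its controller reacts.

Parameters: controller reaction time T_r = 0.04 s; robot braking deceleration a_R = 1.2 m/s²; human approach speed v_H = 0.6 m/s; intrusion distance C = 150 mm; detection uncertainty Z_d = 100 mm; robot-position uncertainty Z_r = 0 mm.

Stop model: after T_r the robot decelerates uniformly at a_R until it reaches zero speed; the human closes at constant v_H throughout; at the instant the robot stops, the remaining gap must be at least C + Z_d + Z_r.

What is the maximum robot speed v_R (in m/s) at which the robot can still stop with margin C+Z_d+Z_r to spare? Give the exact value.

at the boundary: (5/12)·v² + (27/50)·v + (-20677/6000) = 0
  disc = (27/50)² − 4·(5/12)·(-20677/6000) = 543169/90000 ; √disc = 737/300
  v_R = (−(27/50) + 737/300) / (2·(5/12)) = 23/10 m/s
check:
braking lasts T_s = (23/10)/(6/5) = 1.9167 s
reaction-phase robot travel = 2.3000·0.0400 = 0.0920 m
robot under decel: 2.3000²/(2·1.2000) = 2.2042 m
human over T_r+T_s: 0.6000·(0.0400+1.9167) = 1.1740 m
margins: 0.1500+0.1000+0.0000 = 0.2500 m
sum ≈ 0.0920+2.2042+1.1740+0.2500 ≈ 3.7202 m = S ✓

v_R_max = 23/10 m/s = 2.3000 m/s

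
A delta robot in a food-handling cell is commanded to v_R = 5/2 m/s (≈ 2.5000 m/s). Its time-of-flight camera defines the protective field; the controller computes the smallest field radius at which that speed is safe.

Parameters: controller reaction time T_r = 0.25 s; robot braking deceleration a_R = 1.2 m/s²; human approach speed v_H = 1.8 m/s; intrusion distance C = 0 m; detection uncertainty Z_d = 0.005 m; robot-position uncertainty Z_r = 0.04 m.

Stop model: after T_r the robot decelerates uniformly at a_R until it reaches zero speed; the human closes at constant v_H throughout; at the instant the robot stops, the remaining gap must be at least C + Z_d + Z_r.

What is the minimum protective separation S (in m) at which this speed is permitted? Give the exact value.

braking lasts T_s = (5/2)/(6/5) = 2.0833 s
robot covers v_R·T_r = 2.5000·0.2500 = 0.6250 m before braking
braking distance = 2.5000²/(2·1.2000) = 2.6042 m
person approaches 1.8000·(0.2500+2.0833) = 4.2000 m
residual clearance needed = 0.0000+0.0050+0.0400 = 0.0450 m
S_min ≈ 0.6250+2.6042+4.2000+0.0450  ⇒  S_min = 8969/1200 m

S_min = 8969/1200 m = 7.4742 m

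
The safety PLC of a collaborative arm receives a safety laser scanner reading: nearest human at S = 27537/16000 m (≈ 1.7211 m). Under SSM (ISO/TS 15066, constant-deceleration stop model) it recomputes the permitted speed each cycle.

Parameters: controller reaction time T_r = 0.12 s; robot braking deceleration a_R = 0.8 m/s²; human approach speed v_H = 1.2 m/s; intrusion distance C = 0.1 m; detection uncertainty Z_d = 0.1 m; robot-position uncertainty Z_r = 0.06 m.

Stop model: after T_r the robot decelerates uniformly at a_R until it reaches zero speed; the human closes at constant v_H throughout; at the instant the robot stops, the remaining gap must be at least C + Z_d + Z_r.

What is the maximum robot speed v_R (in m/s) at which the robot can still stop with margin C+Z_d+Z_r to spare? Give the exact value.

v_R_max = 13/20 m/s = 0.6500 m/s

collect terms ⇒ (5/8)·v_R² + (81/50)·v_R + (-21073/16000) = 0
  disc = (81/50)² − 4·(5/8)·(-21073/16000) = 946729/160000 ; √disc = 973/400
  v_R = (−(81/50) + 973/400) / (2·(5/8)) = 13/20 m/s
check:
braking lasts T_s = (13/20)/(4/5) = 0.8125 s
robot covers v_R·T_r = 0.6500·0.1200 = 0.0780 m before braking
robot under decel: 0.6500²/(2·0.8000) = 0.2641 m
person approaches 1.2000·(0.1200+0.8125) = 1.1190 m
residual clearance needed = 0.1000+0.1000+0.0600 = 0.2600 m
sum ≈ 0.0780+0.2641+1.1190+0.2600 ≈ 1.7211 m = S ✓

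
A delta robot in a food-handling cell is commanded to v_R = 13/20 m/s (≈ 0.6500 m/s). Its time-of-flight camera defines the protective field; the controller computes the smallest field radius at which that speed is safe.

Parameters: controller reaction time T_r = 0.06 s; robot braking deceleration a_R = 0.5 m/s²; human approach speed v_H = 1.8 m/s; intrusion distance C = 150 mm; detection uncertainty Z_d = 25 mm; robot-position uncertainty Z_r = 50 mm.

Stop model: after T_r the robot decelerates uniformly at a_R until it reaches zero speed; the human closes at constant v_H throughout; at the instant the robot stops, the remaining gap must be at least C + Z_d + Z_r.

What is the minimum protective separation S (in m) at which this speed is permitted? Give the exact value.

stop time T_s = (13/20)/(1/2) = 1.3000 s
reaction-phase robot travel = 0.6500·0.0600 = 0.0390 m
robot covers 0.6500·1.3000 − ½·0.5000·1.3000² = 0.4225 m while stopping
human closes 1.8000·1.3600 = 2.4480 m
margins: 0.1500+0.0250+0.0500 = 0.2250 m
S_min ≈ 0.0390+0.4225+2.4480+0.2250  ⇒  S_min = 6269/2000 m

S_min = 6269/2000 m = 3.1345 m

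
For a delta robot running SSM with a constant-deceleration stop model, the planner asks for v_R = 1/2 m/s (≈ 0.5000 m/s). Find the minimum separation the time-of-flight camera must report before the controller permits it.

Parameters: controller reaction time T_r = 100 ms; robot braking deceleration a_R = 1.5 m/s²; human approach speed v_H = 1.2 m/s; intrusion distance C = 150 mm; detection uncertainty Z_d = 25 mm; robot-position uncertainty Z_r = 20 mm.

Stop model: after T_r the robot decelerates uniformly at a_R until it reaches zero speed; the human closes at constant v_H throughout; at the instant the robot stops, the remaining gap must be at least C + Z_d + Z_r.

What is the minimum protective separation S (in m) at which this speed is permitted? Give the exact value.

S_min = 509/600 m = 0.8483 m

T_s = v_R/a_R = (1/2)/(3/2) = 0.3333 s
reaction-phase robot travel = 0.5000·0.1000 = 0.0500 m
robot covers 0.5000·0.3333 − ½·1.5000·0.3333² = 0.0833 m while stopping
human over T_r+T_s: 1.2000·(0.1000+0.3333) = 0.5200 m
C+Z_d+Z_r = 0.1500+0.0250+0.0200 = 0.1950 m
S_min ≈ 0.0500+0.0833+0.5200+0.1950  ⇒  S_min = 509/600 m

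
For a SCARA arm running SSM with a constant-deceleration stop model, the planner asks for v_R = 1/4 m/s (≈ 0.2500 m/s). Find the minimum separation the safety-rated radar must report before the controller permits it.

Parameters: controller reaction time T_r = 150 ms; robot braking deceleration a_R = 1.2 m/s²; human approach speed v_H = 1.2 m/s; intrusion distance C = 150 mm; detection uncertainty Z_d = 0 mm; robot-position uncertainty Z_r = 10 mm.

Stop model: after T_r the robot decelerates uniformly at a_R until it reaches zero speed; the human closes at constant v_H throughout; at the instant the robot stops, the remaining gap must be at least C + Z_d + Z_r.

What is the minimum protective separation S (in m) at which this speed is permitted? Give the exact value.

S_min = 3137/4800 m = 0.6535 m

stop time T_s = (1/4)/(6/5) = 0.2083 s
robot covers v_R·T_r = 0.2500·0.1500 = 0.0375 m before braking
robot covers 0.2500·0.2083 − ½·1.2000·0.2083² = 0.0260 m while stopping
human closes 1.2000·0.3583 = 0.4300 m
margins: 0.1500+0.0000+0.0100 = 0.1600 m
S_min ≈ 0.0375+0.0260+0.4300+0.1600  ⇒  S_min = 3137/4800 m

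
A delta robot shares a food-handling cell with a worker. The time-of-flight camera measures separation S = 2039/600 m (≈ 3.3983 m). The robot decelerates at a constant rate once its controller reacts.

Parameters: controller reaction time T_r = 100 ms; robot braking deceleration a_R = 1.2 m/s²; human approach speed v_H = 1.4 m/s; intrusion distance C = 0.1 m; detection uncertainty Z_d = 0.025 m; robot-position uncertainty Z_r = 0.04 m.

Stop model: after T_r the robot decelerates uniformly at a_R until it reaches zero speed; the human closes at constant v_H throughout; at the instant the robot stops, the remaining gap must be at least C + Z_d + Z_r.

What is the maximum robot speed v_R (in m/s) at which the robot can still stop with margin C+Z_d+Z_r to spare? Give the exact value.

v_R_max = 8/5 m/s = 1.6000 m/s

at the boundary: (5/12)·v² + (19/15)·v + (-232/75) = 0
  disc = (19/15)² − 4·(5/12)·(-232/75) = 169/25 ; √disc = 13/5
  v_R = (−(19/15) + 13/5) / (2·(5/12)) = 8/5 m/s
check:
T_s = v_R/a_R = (8/5)/(6/5) = 1.3333 s
robot in T_r: 1.6000·0.1000 = 0.1600 m
robot covers 1.6000·1.3333 − ½·1.2000·1.3333² = 1.0667 m while stopping
human closes 1.4000·1.4333 = 2.0067 m
residual clearance needed = 0.1000+0.0250+0.0400 = 0.1650 m
sum ≈ 0.1600+1.0667+2.0067+0.1650 ≈ 3.3983 m = S ✓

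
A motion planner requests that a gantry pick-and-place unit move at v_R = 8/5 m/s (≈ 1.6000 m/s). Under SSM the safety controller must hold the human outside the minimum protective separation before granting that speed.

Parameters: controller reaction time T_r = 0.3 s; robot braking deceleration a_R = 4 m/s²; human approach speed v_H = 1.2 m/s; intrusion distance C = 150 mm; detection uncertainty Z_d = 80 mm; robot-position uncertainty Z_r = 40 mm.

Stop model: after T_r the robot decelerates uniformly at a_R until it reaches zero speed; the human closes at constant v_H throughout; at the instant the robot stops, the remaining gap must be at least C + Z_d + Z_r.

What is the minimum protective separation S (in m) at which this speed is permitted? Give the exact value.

S_min = 191/100 m = 1.9100 m

T_s = v_R/a_R = (8/5)/4 = 0.4000 s
reaction-phase robot travel = 1.6000·0.3000 = 0.4800 m
braking distance = 1.6000²/(2·4.0000) = 0.3200 m
person approaches 1.2000·(0.3000+0.4000) = 0.8400 m
margins: 0.1500+0.0800+0.0400 = 0.2700 m
S_min ≈ 0.4800+0.3200+0.8400+0.2700  ⇒  S_min = 191/100 m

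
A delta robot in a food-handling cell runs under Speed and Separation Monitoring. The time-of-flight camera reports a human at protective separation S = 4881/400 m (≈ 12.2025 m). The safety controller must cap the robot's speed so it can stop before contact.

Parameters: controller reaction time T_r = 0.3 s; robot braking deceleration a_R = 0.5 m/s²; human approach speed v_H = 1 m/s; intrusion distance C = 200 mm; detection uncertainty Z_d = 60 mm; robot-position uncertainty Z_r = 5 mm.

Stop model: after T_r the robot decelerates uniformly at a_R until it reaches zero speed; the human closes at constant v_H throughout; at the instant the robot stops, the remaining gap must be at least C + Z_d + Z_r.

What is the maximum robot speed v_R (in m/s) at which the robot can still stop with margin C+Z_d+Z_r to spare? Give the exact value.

v_R_max = 49/20 m/s = 2.4500 m/s

quadratic (1)·v² + (23/10)·v + (-931/80) = 0
  disc = (23/10)² − 4·(1)·(-931/80) = 1296/25 ; √disc = 36/5
  v_R = (−(23/10) + 36/5) / (2·(1)) = 49/20 m/s
check:
T_s = v_R/a_R = (49/20)/(1/2) = 4.9000 s
reaction-phase robot travel = 2.4500·0.3000 = 0.7350 m
robot under decel: 2.4500²/(2·0.5000) = 6.0025 m
human over T_r+T_s: 1.0000·(0.3000+4.9000) = 5.2000 m
residual clearance needed = 0.2000+0.0600+0.0050 = 0.2650 m
sum ≈ 0.7350+6.0025+5.2000+0.2650 ≈ 12.2025 m = S ✓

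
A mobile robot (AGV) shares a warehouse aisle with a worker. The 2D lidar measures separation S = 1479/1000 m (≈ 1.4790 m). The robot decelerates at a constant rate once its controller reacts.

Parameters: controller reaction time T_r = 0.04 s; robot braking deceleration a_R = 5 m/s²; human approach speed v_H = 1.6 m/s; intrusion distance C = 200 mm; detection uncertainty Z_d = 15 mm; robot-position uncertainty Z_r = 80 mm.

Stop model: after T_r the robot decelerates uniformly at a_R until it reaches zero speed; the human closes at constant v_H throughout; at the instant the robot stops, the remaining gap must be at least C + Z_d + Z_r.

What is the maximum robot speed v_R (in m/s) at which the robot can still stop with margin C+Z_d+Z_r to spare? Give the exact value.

quadratic (1/10)·v² + (9/25)·v + (-28/25) = 0
  disc = (9/25)² − 4·(1/10)·(-28/25) = 361/625 ; √disc = 19/25
  v_R = (−(9/25) + 19/25) / (2·(1/10)) = 2 m/s
check:
braking lasts T_s = 2/5 = 0.4000 s
robot in T_r: 2.0000·0.0400 = 0.0800 m
robot covers 2.0000·0.4000 − ½·5.0000·0.4000² = 0.4000 m while stopping
human over T_r+T_s: 1.6000·(0.0400+0.4000) = 0.7040 m
residual clearance needed = 0.2000+0.0150+0.0800 = 0.2950 m
sum ≈ 0.0800+0.4000+0.7040+0.2950 ≈ 1.4790 m = S ✓

v_R_max = 2 m/s = 2.0000 m/s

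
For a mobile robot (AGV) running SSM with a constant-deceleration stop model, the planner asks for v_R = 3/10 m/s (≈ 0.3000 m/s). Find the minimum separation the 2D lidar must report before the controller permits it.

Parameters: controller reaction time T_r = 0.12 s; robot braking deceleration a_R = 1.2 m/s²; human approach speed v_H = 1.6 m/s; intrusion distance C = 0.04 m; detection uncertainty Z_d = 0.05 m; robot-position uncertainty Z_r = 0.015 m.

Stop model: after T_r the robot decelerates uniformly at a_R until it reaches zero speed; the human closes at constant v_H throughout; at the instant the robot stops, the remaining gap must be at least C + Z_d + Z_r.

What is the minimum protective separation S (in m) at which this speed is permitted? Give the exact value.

S_min = 1541/2000 m = 0.7705 m

braking lasts T_s = (3/10)/(6/5) = 0.2500 s
robot covers v_R·T_r = 0.3000·0.1200 = 0.0360 m before braking
robot under decel: 0.3000²/(2·1.2000) = 0.0375 m
human closes 1.6000·0.3700 = 0.5920 m
residual clearance needed = 0.0400+0.0500+0.0150 = 0.1050 m
S_min ≈ 0.0360+0.0375+0.5920+0.1050  ⇒  S_min = 1541/2000 m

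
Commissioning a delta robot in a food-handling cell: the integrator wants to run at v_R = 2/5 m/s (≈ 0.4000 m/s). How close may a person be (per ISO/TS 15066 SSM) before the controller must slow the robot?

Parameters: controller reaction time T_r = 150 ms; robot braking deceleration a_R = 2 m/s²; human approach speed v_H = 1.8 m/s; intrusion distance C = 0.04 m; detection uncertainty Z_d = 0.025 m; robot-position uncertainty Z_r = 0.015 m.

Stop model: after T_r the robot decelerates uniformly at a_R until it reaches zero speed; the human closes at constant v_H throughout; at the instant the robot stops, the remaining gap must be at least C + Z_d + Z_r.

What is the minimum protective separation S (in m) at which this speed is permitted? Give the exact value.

S_min = 81/100 m = 0.8100 m

T_s = v_R/a_R = (2/5)/2 = 0.2000 s
reaction-phase robot travel = 0.4000·0.1500 = 0.0600 m
robot under decel: 0.4000²/(2·2.0000) = 0.0400 m
human closes 1.8000·0.3500 = 0.6300 m
residual clearance needed = 0.0400+0.0250+0.0150 = 0.0800 m
S_min ≈ 0.0600+0.0400+0.6300+0.0800  ⇒  S_min = 81/100 m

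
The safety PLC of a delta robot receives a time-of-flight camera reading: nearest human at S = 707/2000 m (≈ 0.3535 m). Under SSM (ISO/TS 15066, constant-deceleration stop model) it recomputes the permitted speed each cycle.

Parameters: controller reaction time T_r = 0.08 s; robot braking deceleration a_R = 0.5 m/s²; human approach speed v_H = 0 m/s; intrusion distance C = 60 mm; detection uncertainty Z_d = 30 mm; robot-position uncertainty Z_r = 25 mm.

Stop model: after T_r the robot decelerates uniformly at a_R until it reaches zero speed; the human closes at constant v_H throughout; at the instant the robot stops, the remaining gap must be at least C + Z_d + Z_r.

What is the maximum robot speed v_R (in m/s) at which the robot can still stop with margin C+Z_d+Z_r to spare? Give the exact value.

v_R_max = 9/20 m/s = 0.4500 m/s

quadratic (1)·v² + (2/25)·v + (-477/2000) = 0
  disc = (2/25)² − 4·(1)·(-477/2000) = 2401/2500 ; √disc = 49/50
  v_R = (−(2/25) + 49/50) / (2·(1)) = 9/20 m/s
check:
braking lasts T_s = (9/20)/(1/2) = 0.9000 s
reaction-phase robot travel = 0.4500·0.0800 = 0.0360 m
braking distance = 0.4500²/(2·0.5000) = 0.2025 m
human over T_r+T_s: 0.0000·(0.0800+0.9000) = 0.0000 m
margins: 0.0600+0.0300+0.0250 = 0.1150 m
sum ≈ 0.0360+0.2025+0.0000+0.1150 ≈ 0.3535 m = S ✓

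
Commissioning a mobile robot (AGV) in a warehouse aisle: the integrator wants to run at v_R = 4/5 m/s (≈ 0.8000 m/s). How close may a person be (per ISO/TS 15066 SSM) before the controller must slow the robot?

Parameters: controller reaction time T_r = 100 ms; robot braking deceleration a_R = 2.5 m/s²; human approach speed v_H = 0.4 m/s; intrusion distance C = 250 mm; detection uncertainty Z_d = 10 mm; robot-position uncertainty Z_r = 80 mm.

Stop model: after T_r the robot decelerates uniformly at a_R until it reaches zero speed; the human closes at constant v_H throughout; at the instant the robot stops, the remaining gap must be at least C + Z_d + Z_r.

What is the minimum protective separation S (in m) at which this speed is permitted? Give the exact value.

S_min = 179/250 m = 0.7160 m

braking lasts T_s = (4/5)/(5/2) = 0.3200 s
robot in T_r: 0.8000·0.1000 = 0.0800 m
braking distance = 0.8000²/(2·2.5000) = 0.1280 m
person approaches 0.4000·(0.1000+0.3200) = 0.1680 m
C+Z_d+Z_r = 0.2500+0.0100+0.0800 = 0.3400 m
S_min ≈ 0.0800+0.1280+0.1680+0.3400  ⇒  S_min = 179/250 m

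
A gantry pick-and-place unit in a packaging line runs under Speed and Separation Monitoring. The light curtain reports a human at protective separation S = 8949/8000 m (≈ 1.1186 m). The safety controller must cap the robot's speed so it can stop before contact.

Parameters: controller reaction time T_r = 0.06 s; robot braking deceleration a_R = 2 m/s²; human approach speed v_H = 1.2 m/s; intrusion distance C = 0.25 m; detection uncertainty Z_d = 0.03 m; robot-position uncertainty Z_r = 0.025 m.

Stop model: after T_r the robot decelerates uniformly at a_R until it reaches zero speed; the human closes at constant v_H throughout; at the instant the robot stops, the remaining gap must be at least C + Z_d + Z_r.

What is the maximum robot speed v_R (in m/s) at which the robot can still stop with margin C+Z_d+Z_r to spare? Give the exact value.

v_R_max = 17/20 m/s = 0.8500 m/s

quadratic (1/4)·v² + (33/50)·v + (-5933/8000) = 0
  disc = (33/50)² − 4·(1/4)·(-5933/8000) = 47089/40000 ; √disc = 217/200
  v_R = (−(33/50) + 217/200) / (2·(1/4)) = 17/20 m/s
check:
braking lasts T_s = (17/20)/2 = 0.4250 s
robot covers v_R·T_r = 0.8500·0.0600 = 0.0510 m before braking
robot under decel: 0.8500²/(2·2.0000) = 0.1806 m
person approaches 1.2000·(0.0600+0.4250) = 0.5820 m
C+Z_d+Z_r = 0.2500+0.0300+0.0250 = 0.3050 m
sum ≈ 0.0510+0.1806+0.5820+0.3050 ≈ 1.1186 m = S ✓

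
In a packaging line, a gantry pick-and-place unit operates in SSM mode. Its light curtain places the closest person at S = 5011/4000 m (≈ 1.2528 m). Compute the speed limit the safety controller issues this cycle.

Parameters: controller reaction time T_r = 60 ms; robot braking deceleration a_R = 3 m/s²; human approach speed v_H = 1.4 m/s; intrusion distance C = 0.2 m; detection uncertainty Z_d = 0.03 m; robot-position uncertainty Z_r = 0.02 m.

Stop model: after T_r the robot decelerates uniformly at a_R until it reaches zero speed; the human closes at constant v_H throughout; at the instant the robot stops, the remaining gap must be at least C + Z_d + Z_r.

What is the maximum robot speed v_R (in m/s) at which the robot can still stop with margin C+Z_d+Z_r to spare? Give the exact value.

v_R_max = 5/4 m/s = 1.2500 m/s

quadratic (1/6)·v² + (79/150)·v + (-147/160) = 0
  disc = (79/150)² − 4·(1/6)·(-147/160) = 80089/90000 ; √disc = 283/300
  v_R = (−(79/150) + 283/300) / (2·(1/6)) = 5/4 m/s
check:
stop time T_s = (5/4)/3 = 0.4167 s
reaction-phase robot travel = 1.2500·0.0600 = 0.0750 m
robot covers 1.2500·0.4167 − ½·3.0000·0.4167² = 0.2604 m while stopping
human closes 1.4000·0.4767 = 0.6673 m
residual clearance needed = 0.2000+0.0300+0.0200 = 0.2500 m
sum ≈ 0.0750+0.2604+0.6673+0.2500 ≈ 1.2528 m = S ✓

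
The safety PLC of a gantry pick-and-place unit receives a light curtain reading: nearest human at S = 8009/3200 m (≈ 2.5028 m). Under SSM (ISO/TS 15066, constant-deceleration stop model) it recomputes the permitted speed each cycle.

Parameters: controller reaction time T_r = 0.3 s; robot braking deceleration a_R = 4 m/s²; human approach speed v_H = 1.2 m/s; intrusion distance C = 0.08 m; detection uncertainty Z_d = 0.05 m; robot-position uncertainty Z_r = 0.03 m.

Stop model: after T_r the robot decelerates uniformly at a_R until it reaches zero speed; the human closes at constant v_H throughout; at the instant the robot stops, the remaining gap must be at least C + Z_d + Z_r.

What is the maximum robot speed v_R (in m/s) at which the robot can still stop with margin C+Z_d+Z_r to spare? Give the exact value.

collect terms ⇒ (1/8)·v_R² + (3/5)·v_R + (-1269/640) = 0
  disc = (3/5)² − 4·(1/8)·(-1269/640) = 8649/6400 ; √disc = 93/80
  v_R = (−(3/5) + 93/80) / (2·(1/8)) = 9/4 m/s
check:
braking lasts T_s = (9/4)/4 = 0.5625 s
robot covers v_R·T_r = 2.2500·0.3000 = 0.6750 m before braking
robot under decel: 2.2500²/(2·4.0000) = 0.6328 m
human over T_r+T_s: 1.2000·(0.3000+0.5625) = 1.0350 m
margins: 0.0800+0.0500+0.0300 = 0.1600 m
sum ≈ 0.6750+0.6328+1.0350+0.1600 ≈ 2.5028 m = S ✓

v_R_max = 9/4 m/s = 2.2500 m/s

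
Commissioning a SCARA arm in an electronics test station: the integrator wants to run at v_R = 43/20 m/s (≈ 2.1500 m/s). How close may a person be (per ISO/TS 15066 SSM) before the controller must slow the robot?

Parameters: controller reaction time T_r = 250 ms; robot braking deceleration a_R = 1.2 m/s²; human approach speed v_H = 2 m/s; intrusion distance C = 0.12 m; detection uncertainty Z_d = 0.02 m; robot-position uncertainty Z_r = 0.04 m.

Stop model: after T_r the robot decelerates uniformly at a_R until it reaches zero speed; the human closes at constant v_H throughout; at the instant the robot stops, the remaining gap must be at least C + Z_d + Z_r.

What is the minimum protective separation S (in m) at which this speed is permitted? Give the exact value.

S_min = 10763/1600 m = 6.7269 m

T_s = v_R/a_R = (43/20)/(6/5) = 1.7917 s
robot in T_r: 2.1500·0.2500 = 0.5375 m
braking distance = 2.1500²/(2·1.2000) = 1.9260 m
person approaches 2.0000·(0.2500+1.7917) = 4.0833 m
margins: 0.1200+0.0200+0.0400 = 0.1800 m
S_min ≈ 0.5375+1.9260+4.0833+0.1800  ⇒  S_min = 10763/1600 m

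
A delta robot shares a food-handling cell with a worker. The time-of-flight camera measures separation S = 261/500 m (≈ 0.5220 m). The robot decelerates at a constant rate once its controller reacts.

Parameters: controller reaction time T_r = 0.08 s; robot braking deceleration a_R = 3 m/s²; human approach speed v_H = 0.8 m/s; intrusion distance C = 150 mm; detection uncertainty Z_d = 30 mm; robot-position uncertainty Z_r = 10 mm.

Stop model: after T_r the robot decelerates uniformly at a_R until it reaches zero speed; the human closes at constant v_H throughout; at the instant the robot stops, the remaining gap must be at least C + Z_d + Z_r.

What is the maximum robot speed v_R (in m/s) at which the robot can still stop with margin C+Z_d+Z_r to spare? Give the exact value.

v_R_max = 3/5 m/s = 0.6000 m/s

at the boundary: (1/6)·v² + (26/75)·v + (-67/250) = 0
  disc = (26/75)² − 4·(1/6)·(-67/250) = 1681/5625 ; √disc = 41/75
  v_R = (−(26/75) + 41/75) / (2·(1/6)) = 3/5 m/s
check:
T_s = v_R/a_R = (3/5)/3 = 0.2000 s
robot covers v_R·T_r = 0.6000·0.0800 = 0.0480 m before braking
braking distance = 0.6000²/(2·3.0000) = 0.0600 m
human closes 0.8000·0.2800 = 0.2240 m
residual clearance needed = 0.1500+0.0300+0.0100 = 0.1900 m
sum ≈ 0.0480+0.0600+0.2240+0.1900 ≈ 0.5220 m = S ✓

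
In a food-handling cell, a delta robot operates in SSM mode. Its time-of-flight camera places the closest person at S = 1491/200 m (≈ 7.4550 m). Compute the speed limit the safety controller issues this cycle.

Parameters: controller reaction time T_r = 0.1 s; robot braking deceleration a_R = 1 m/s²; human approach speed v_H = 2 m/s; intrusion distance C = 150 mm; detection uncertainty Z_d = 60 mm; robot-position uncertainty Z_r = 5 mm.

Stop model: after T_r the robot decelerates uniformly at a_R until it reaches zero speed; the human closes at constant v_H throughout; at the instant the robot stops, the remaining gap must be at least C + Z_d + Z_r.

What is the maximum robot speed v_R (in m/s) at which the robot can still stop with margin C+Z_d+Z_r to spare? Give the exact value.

at the boundary: (1/2)·v² + (21/10)·v + (-176/25) = 0
  disc = (21/10)² − 4·(1/2)·(-176/25) = 1849/100 ; √disc = 43/10
  v_R = (−(21/10) + 43/10) / (2·(1/2)) = 11/5 m/s
check:
stop time T_s = (11/5)/1 = 2.2000 s
robot in T_r: 2.2000·0.1000 = 0.2200 m
robot covers 2.2000·2.2000 − ½·1.0000·2.2000² = 2.4200 m while stopping
human over T_r+T_s: 2.0000·(0.1000+2.2000) = 4.6000 m
C+Z_d+Z_r = 0.1500+0.0600+0.0050 = 0.2150 m
sum ≈ 0.2200+2.4200+4.6000+0.2150 ≈ 7.4550 m = S ✓

v_R_max = 11/5 m/s = 2.2000 m/s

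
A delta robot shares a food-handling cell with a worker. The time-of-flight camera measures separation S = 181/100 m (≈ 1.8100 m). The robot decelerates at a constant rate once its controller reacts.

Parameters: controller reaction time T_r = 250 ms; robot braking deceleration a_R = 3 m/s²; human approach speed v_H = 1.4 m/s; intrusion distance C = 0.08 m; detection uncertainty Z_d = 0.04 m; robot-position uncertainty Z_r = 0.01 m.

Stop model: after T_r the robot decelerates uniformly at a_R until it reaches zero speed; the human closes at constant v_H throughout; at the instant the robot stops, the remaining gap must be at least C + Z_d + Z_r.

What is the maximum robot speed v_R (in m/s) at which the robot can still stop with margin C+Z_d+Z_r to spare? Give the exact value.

collect terms ⇒ (1/6)·v_R² + (43/60)·v_R + (-133/100) = 0
  disc = (43/60)² − 4·(1/6)·(-133/100) = 5041/3600 ; √disc = 71/60
  v_R = (−(43/60) + 71/60) / (2·(1/6)) = 7/5 m/s
check:
braking lasts T_s = (7/5)/3 = 0.4667 s
reaction-phase robot travel = 1.4000·0.2500 = 0.3500 m
robot under decel: 1.4000²/(2·3.0000) = 0.3267 m
human over T_r+T_s: 1.4000·(0.2500+0.4667) = 1.0033 m
residual clearance needed = 0.0800+0.0400+0.0100 = 0.1300 m
sum ≈ 0.3500+0.3267+1.0033+0.1300 ≈ 1.8100 m = S ✓

v_R_max = 7/5 m/s = 1.4000 m/s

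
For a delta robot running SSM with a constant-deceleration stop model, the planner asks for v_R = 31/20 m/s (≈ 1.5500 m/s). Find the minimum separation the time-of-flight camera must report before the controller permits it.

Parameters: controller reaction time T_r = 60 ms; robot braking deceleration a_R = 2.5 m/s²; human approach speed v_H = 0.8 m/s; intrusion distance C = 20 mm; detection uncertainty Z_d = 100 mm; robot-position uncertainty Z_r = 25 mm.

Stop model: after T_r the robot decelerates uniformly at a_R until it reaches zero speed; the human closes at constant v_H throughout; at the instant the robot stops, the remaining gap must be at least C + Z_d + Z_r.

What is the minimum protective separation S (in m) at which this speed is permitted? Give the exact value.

T_s = v_R/a_R = (31/20)/(5/2) = 0.6200 s
robot in T_r: 1.5500·0.0600 = 0.0930 m
robot covers 1.5500·0.6200 − ½·2.5000·0.6200² = 0.4805 m while stopping
human over T_r+T_s: 0.8000·(0.0600+0.6200) = 0.5440 m
residual clearance needed = 0.0200+0.1000+0.0250 = 0.1450 m
S_min ≈ 0.0930+0.4805+0.5440+0.1450  ⇒  S_min = 101/80 m

S_min = 101/80 m = 1.2625 m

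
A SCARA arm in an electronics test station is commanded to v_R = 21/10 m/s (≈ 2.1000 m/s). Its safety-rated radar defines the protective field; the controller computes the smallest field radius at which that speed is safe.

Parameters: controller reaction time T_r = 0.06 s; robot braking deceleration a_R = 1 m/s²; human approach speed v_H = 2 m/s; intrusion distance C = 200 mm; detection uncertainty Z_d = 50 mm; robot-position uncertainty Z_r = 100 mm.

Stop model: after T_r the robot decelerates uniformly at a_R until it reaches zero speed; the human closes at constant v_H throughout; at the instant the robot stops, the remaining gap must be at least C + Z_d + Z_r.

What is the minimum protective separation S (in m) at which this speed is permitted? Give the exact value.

stop time T_s = (21/10)/1 = 2.1000 s
robot covers v_R·T_r = 2.1000·0.0600 = 0.1260 m before braking
braking distance = 2.1000²/(2·1.0000) = 2.2050 m
human closes 2.0000·2.1600 = 4.3200 m
residual clearance needed = 0.2000+0.0500+0.1000 = 0.3500 m
S_min ≈ 0.1260+2.2050+4.3200+0.3500  ⇒  S_min = 7001/1000 m

S_min = 7001/1000 m = 7.0010 m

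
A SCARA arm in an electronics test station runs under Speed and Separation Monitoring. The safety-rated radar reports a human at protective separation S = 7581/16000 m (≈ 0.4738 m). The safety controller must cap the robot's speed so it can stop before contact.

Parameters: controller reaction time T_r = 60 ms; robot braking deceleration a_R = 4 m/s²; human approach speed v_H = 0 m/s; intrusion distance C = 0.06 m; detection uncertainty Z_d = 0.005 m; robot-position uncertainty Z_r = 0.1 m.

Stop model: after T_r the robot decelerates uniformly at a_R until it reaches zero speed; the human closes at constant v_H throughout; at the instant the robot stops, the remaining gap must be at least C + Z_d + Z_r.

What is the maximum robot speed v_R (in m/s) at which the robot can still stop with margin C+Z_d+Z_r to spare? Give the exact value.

at the boundary: (1/8)·v² + (3/50)·v + (-4941/16000) = 0
  disc = (3/50)² − 4·(1/8)·(-4941/16000) = 25281/160000 ; √disc = 159/400
  v_R = (−(3/50) + 159/400) / (2·(1/8)) = 27/20 m/s
check:
braking lasts T_s = (27/20)/4 = 0.3375 s
robot covers v_R·T_r = 1.3500·0.0600 = 0.0810 m before braking
braking distance = 1.3500²/(2·4.0000) = 0.2278 m
human closes 0.0000·0.3975 = 0.0000 m
C+Z_d+Z_r = 0.0600+0.0050+0.1000 = 0.1650 m
sum ≈ 0.0810+0.2278+0.0000+0.1650 ≈ 0.4738 m = S ✓

v_R_max = 27/20 m/s = 1.3500 m/s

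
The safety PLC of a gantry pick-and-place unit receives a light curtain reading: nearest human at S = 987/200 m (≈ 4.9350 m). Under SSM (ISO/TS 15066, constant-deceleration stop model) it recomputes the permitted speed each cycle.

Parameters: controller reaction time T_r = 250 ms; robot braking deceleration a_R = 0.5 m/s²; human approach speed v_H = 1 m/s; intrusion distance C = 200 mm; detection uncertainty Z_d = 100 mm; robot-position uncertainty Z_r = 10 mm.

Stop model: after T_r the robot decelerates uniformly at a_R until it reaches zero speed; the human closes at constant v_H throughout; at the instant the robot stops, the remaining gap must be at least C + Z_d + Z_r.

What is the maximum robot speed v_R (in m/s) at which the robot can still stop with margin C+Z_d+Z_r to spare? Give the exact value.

quadratic (1)·v² + (9/4)·v + (-35/8) = 0
  disc = (9/4)² − 4·(1)·(-35/8) = 361/16 ; √disc = 19/4
  v_R = (−(9/4) + 19/4) / (2·(1)) = 5/4 m/s
check:
stop time T_s = (5/4)/(1/2) = 2.5000 s
reaction-phase robot travel = 1.2500·0.2500 = 0.3125 m
braking distance = 1.2500²/(2·0.5000) = 1.5625 m
person approaches 1.0000·(0.2500+2.5000) = 2.7500 m
residual clearance needed = 0.2000+0.1000+0.0100 = 0.3100 m
sum ≈ 0.3125+1.5625+2.7500+0.3100 ≈ 4.9350 m = S ✓

v_R_max = 5/4 m/s = 1.2500 m/s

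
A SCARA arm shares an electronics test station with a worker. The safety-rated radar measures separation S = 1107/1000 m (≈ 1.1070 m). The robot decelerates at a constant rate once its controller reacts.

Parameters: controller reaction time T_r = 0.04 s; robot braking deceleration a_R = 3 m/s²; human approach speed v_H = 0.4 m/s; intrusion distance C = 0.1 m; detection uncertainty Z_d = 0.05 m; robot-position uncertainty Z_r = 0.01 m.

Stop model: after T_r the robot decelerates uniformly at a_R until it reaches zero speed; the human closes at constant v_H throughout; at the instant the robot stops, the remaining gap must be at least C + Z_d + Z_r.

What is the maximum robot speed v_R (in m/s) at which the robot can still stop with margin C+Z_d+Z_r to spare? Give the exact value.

quadratic (1/6)·v² + (13/75)·v + (-931/1000) = 0
  disc = (13/75)² − 4·(1/6)·(-931/1000) = 14641/22500 ; √disc = 121/150
  v_R = (−(13/75) + 121/150) / (2·(1/6)) = 19/10 m/s
check:
stop time T_s = (19/10)/3 = 0.6333 s
robot covers v_R·T_r = 1.9000·0.0400 = 0.0760 m before braking
robot covers 1.9000·0.6333 − ½·3.0000·0.6333² = 0.6017 m while stopping
human closes 0.4000·0.6733 = 0.2693 m
C+Z_d+Z_r = 0.1000+0.0500+0.0100 = 0.1600 m
sum ≈ 0.0760+0.6017+0.2693+0.1600 ≈ 1.1070 m = S ✓

v_R_max = 19/10 m/s = 1.9000 m/s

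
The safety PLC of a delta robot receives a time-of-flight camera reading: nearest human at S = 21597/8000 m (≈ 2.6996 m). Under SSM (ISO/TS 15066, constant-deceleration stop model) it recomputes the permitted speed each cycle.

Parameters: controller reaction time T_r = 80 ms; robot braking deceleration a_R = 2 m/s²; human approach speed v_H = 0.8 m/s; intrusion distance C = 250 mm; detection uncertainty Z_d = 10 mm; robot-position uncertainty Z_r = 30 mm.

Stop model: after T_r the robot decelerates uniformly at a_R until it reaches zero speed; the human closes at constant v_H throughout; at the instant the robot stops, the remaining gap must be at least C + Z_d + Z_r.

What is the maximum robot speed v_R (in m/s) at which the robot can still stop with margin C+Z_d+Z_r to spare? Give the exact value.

v_R_max = 9/4 m/s = 2.2500 m/s

at the boundary: (1/4)·v² + (12/25)·v + (-3753/1600) = 0
  disc = (12/25)² − 4·(1/4)·(-3753/1600) = 103041/40000 ; √disc = 321/200
  v_R = (−(12/25) + 321/200) / (2·(1/4)) = 9/4 m/s
check:
stop time T_s = (9/4)/2 = 1.1250 s
reaction-phase robot travel = 2.2500·0.0800 = 0.1800 m
robot covers 2.2500·1.1250 − ½·2.0000·1.1250² = 1.2656 m while stopping
human over T_r+T_s: 0.8000·(0.0800+1.1250) = 0.9640 m
residual clearance needed = 0.2500+0.0100+0.0300 = 0.2900 m
sum ≈ 0.1800+1.2656+0.9640+0.2900 ≈ 2.6996 m = S ✓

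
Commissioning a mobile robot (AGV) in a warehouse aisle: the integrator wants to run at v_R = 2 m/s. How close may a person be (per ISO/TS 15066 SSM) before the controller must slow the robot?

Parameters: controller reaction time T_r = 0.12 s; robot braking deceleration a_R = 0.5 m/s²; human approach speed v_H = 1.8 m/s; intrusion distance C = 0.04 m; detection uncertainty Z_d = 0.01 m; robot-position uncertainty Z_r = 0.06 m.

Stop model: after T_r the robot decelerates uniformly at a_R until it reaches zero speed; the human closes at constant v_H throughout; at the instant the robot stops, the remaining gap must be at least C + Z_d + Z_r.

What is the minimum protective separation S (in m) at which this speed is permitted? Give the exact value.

stop time T_s = 2/(1/2) = 4.0000 s
robot covers v_R·T_r = 2.0000·0.1200 = 0.2400 m before braking
robot covers 2.0000·4.0000 − ½·0.5000·4.0000² = 4.0000 m while stopping
person approaches 1.8000·(0.1200+4.0000) = 7.4160 m
margins: 0.0400+0.0100+0.0600 = 0.1100 m
S_min ≈ 0.2400+4.0000+7.4160+0.1100  ⇒  S_min = 5883/500 m

S_min = 5883/500 m = 11.7660 m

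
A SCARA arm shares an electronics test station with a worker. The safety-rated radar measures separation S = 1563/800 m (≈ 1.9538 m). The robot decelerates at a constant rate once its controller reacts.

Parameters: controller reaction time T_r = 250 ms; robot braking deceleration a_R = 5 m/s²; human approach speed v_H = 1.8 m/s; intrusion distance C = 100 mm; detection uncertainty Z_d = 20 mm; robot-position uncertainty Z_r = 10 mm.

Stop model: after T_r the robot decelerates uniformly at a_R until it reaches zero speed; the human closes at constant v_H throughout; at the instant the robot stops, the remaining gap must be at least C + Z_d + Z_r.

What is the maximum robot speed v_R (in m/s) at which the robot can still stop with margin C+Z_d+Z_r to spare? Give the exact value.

quadratic (1/10)·v² + (61/100)·v + (-1099/800) = 0
  disc = (61/100)² − 4·(1/10)·(-1099/800) = 576/625 ; √disc = 24/25
  v_R = (−(61/100) + 24/25) / (2·(1/10)) = 7/4 m/s
check:
T_s = v_R/a_R = (7/4)/5 = 0.3500 s
robot covers v_R·T_r = 1.7500·0.2500 = 0.4375 m before braking
robot under decel: 1.7500²/(2·5.0000) = 0.3063 m
person approaches 1.8000·(0.2500+0.3500) = 1.0800 m
margins: 0.1000+0.0200+0.0100 = 0.1300 m
sum ≈ 0.4375+0.3063+1.0800+0.1300 ≈ 1.9538 m = S ✓

v_R_max = 7/4 m/s = 1.7500 m/s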